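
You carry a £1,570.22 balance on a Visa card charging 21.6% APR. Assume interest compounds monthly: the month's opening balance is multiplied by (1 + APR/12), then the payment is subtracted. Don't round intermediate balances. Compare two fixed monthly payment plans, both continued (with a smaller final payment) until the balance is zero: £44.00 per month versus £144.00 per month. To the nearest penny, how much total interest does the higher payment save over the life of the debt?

Monthly rate r = 21.6%/12 = 1.8% = 0.018.
At £44.00/mo: n = ⌈−ln(1 − rB₀/P)/ln(1+r)⌉ = 58 payments (last £28.11); total interest = total paid − £1,570.22 = £965.89.
At £144.00/mo: 13 payments (last £35.93); total interest £193.71.
Interest saved = £965.89 − £193.71 = £772.18.

£772.18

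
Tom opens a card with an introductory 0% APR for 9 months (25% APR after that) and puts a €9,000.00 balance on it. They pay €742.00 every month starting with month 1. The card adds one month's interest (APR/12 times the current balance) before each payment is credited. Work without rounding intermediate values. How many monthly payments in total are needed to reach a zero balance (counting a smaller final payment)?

Promo months 1–9 at r₀ = 0%/12 = 0; months 10+ at r₁ = 25%/12 = 0.0208333.
After month 9 (no interest yet): B = €9,000.00 − 9·€742.00 = €2,322.00.
Then at r₁ with €742.00/mo: n₂ = −ln(1 − r₁·B/P)/ln(1+r₁) ≈ 3.27 → 4 more payments.

13 payments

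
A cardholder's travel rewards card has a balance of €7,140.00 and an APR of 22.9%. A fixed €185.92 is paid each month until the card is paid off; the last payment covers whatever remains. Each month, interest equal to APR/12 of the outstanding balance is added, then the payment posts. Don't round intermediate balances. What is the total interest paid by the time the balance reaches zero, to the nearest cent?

Monthly rate r = 22.9%/12 = 1.90833% = 0.0190833.
Payoff takes n = ⌈−ln(1 − rB₀/P)/ln(1+r)⌉ = ⌈69.829⌉ = 70 payments; the last is €154.39.
Total paid = 69·€185.92 + €154.39 = €12,982.87.
Total interest = total paid − principal = €12,982.87 − €7,140.00 = €5,842.87.

€5,842.87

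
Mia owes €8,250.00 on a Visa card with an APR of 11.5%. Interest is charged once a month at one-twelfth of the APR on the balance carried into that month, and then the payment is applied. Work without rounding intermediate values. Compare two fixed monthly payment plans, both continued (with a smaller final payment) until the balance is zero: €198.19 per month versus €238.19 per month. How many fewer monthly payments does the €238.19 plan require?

Monthly rate r = 11.5%/12 = 0.958333% = 0.00958333.
At €198.19/mo: n = ⌈−ln(1 − rB₀/P)/ln(1+r)⌉ = 54 payments (last €73.64); total interest = total paid − €8,250.00 = €2,327.71.
At €238.19/mo: 43 payments (last €69.64); total interest €1,823.62.
Payments saved = 54 − 43 = 11.

11 fewer payments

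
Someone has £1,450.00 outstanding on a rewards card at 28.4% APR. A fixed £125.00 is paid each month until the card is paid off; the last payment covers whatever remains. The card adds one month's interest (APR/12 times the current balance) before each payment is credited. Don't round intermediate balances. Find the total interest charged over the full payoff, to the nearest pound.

£265

Monthly rate r = 28.4%/12 = 2.36667% = 0.0236667.
Payoff takes n = ⌈−ln(1 − rB₀/P)/ln(1+r)⌉ = ⌈13.721⌉ = 14 payments; the last is £90.38.
Total paid = 13·£125.00 + £90.38 = £1,715.38.
Total interest = total paid − principal = £1,715.38 − £1,450.00 = £265.38.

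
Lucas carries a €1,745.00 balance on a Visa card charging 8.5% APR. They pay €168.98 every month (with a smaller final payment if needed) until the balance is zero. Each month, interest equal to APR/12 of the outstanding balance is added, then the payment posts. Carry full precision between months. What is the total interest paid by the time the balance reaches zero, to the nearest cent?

Monthly rate r = 8.5%/12 = 0.708333% = 0.00708333.
Payoff takes n = ⌈−ln(1 − rB₀/P)/ln(1+r)⌉ = ⌈10.762⌉ = 11 payments; the last is €128.83.
Total paid = 10·€168.98 + €128.83 = €1,818.63.
Total interest = total paid − principal = €1,818.63 − €1,745.00 = €73.63.

€73.63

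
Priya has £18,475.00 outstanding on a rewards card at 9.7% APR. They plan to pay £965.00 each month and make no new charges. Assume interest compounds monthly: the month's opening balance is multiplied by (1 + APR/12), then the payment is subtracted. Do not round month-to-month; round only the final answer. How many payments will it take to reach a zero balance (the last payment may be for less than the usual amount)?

21 months

Monthly rate r = 9.7%/12 = 0.808333% = 0.00808333.
Recurrence: B ← B·(1+r) − £965.00.
Month 1: interest £149.34; balance after payment £17,659.34.
Month 2: interest £142.75; balance after payment £16,837.09.
Closed form: n = −ln(1 − rB₀/P)/ln(1+r) = −ln(0.84524)/ln(1.00808) ≈ 20.884, so the balance reaches zero during payment 21.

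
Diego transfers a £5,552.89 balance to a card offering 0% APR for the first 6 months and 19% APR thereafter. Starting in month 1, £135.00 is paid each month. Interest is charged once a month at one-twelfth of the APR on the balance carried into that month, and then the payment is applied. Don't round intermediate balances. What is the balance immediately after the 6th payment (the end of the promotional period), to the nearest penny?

Promo months 1–6 at r₀ = 0%/12 = 0; months 7+ at r₁ = 19%/12 = 0.0158333.
After month 6 (no interest yet): B = £5,552.89 − 6·£135.00 = £4,742.89.

£4,742.89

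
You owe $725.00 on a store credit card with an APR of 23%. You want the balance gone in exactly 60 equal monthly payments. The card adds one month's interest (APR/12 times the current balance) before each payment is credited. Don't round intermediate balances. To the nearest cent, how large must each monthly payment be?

$20.44

Monthly rate r = 23%/12 = 1.91667% = 0.0191667.
Level-payment amortization: P = B₀·r / (1 − (1+r)^(−n)) = 725.00·0.0191667 / (1 − 1.01917^(−60)).
Denominator 1 − (1+r)^(−60) = 0.679898772.
P = 13.8958 / 0.679898772 ≈ 20.44.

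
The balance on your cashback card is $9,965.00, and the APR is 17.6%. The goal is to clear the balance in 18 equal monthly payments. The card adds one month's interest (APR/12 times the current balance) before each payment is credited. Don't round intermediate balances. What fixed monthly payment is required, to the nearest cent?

$633.93

Monthly rate r = 17.6%/12 = 1.46667% = 0.0146667.
Level-payment amortization: P = B₀·r / (1 − (1+r)^(−n)) = 9965.00·0.0146667 / (1 − 1.01467^(−18)).
Denominator 1 − (1+r)^(−18) = 0.230552631.
P = 146.153 / 0.230552631 ≈ 633.93.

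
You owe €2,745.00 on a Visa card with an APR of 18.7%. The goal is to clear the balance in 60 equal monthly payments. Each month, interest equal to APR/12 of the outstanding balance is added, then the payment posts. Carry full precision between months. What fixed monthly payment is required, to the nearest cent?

€70.75

Monthly rate r = 18.7%/12 = 1.55833% = 0.0155833.
Level-payment amortization: P = B₀·r / (1 − (1+r)^(−n)) = 2745.00·0.0155833 / (1 − 1.01558^(−60)).
Denominator 1 − (1+r)^(−60) = 0.604573205.
P = 42.7762 / 0.604573205 ≈ 70.75.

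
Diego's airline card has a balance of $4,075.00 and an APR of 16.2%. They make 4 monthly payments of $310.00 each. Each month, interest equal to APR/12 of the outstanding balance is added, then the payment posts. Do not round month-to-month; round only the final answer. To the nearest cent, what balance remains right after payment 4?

$3,034.21

Monthly rate r = 16.2%/12 = 1.35% = 0.0135.
Each month: B ← B·(1+r) − $310.00.
Month 1: interest $55.01; balance after payment $3,820.01.
Month 2: interest $51.57; balance after payment $3,561.58.
Month 3: interest $48.08; balance after payment $3,299.66.
Month 4: interest $44.55; balance after payment $3,034.21.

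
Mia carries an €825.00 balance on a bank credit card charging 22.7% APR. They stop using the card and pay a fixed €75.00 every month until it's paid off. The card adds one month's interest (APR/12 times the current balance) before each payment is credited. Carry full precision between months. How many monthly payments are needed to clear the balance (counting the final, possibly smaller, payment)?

13 months

Monthly rate r = 22.7%/12 = 1.89167% = 0.0189167.
Recurrence: B ← B·(1+r) − €75.00.
Month 1: interest €15.61; balance after payment €765.61.
Month 2: interest €14.48; balance after payment €705.09.
Closed form: n = −ln(1 − rB₀/P)/ln(1+r) = −ln(0.79192)/ln(1.01892) ≈ 12.449, so the balance reaches zero during payment 13.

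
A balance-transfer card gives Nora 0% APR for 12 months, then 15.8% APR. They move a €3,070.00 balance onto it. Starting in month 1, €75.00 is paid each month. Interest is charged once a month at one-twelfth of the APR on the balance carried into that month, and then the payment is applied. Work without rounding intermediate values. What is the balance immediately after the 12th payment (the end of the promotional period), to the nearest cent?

Promo months 1–12 at r₀ = 0%/12 = 0; months 13+ at r₁ = 15.8%/12 = 0.0131667.
After month 12 (no interest yet): B = €3,070.00 − 12·€75.00 = €2,170.00.

€2,170.00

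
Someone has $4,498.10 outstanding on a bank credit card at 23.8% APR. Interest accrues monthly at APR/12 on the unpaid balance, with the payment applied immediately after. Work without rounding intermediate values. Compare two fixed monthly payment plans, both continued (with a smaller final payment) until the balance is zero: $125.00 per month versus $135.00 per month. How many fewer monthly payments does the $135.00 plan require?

Monthly rate r = 23.8%/12 = 1.98333% = 0.0198333.
At $125.00/mo: n = ⌈−ln(1 − rB₀/P)/ln(1+r)⌉ = 64 payments (last $85.80); total interest = total paid − $4,498.10 = $3,462.70.
At $135.00/mo: 56 payments (last $7.65); total interest $2,934.55.
Payments saved = 64 − 56 = 8.

8 fewer payments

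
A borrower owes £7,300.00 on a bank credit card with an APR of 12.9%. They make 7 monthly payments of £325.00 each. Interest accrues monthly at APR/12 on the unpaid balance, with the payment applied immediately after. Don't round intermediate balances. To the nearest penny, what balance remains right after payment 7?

£5,517.66

Monthly rate r = 12.9%/12 = 1.075% = 0.01075.
Each month: B ← B·(1+r) − £325.00.
Month 1: interest £78.48; balance after payment £7,053.48.
Month 2: interest £75.82; balance after payment £6,804.30.
Month 3: interest £73.15; balance after payment £6,552.45.
Month 4: interest £70.44; balance after payment £6,297.88.
Month 5: interest £67.70; balance after payment £6,040.59.
Month 6: interest £64.94; balance after payment £5,780.52.
Month 7: interest £62.14; balance after payment £5,517.66.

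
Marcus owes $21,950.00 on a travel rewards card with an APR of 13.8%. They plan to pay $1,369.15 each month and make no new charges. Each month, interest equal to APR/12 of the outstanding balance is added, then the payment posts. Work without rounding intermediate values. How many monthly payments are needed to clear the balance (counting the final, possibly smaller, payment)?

18 payments

Monthly rate r = 13.8%/12 = 1.15% = 0.0115.
Recurrence: B ← B·(1+r) − $1,369.15.
Month 1: interest $252.42; balance after payment $20,833.27.
Month 2: interest $239.58; balance after payment $19,703.71.
Closed form: n = −ln(1 − rB₀/P)/ln(1+r) = −ln(0.81563)/ln(1.0115) ≈ 17.823, so the balance reaches zero during payment 18.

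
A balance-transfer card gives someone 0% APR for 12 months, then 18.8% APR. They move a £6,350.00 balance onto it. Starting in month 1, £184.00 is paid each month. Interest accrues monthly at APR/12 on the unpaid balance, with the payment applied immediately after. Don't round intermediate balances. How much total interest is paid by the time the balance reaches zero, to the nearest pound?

Promo months 1–12 at r₀ = 0%/12 = 0; months 13+ at r₁ = 18.8%/12 = 0.0156667.
After month 12 (no interest yet): B = £6,350.00 − 12·£184.00 = £4,142.00.
Then at r₁ with £184.00/mo: n₂ = −ln(1 − r₁·B/P)/ln(1+r₁) ≈ 27.98 → 28 more payments.
Total paid = 39·£184.00 + £179.70 = £7,355.70; interest = £7,355.70 − £6,350.00 = £1,005.70.

£1,006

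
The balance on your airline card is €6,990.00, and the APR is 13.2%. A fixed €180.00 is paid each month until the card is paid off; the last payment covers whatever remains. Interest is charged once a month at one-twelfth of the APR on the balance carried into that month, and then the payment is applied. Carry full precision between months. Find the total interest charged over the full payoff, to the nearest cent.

Monthly rate r = 13.2%/12 = 1.1% = 0.011.
Payoff takes n = ⌈−ln(1 − rB₀/P)/ln(1+r)⌉ = ⌈50.929⌉ = 51 payments; the last is €167.29.
Total paid = 50·€180.00 + €167.29 = €9,167.29.
Total interest = total paid − principal = €9,167.29 − €6,990.00 = €2,177.29.

€2,177.29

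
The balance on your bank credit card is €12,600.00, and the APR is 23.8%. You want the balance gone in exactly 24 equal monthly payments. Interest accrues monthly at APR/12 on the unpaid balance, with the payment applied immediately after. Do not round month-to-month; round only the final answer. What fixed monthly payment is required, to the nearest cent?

€664.92

Monthly rate r = 23.8%/12 = 1.98333% = 0.0198333.
Level-payment amortization: P = B₀·r / (1 − (1+r)^(−n)) = 12600.00·0.0198333 / (1 − 1.01983^(−24)).
Denominator 1 − (1+r)^(−24) = 0.375835402.
P = 249.9 / 0.375835402 ≈ 664.92.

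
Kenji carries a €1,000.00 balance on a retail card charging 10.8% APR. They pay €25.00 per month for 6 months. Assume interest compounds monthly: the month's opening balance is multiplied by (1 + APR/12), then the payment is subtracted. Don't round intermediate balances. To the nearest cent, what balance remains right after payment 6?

€901.81

Monthly rate r = 10.8%/12 = 0.9% = 0.009.
Each month: B ← B·(1+r) − €25.00.
Month 1: interest €9.00; balance after payment €984.00.
Month 2: interest €8.86; balance after payment €967.86.
Month 3: interest €8.71; balance after payment €951.57.
Month 4: interest €8.56; balance after payment €935.13.
Month 5: interest €8.42; balance after payment €918.55.
Month 6: interest €8.27; balance after payment €901.81.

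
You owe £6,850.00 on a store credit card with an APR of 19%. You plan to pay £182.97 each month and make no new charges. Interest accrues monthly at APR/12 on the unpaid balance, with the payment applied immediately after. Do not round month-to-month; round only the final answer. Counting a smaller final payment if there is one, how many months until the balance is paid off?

Monthly rate r = 19%/12 = 1.58333% = 0.0158333.
Recurrence: B ← B·(1+r) − £182.97.
Month 1: interest £108.46; balance after payment £6,775.49.
Month 2: interest £107.28; balance after payment £6,699.80.
Closed form: n = −ln(1 − rB₀/P)/ln(1+r) = −ln(0.40723)/ln(1.01583) ≈ 57.187, so the balance reaches zero during payment 58.

58 months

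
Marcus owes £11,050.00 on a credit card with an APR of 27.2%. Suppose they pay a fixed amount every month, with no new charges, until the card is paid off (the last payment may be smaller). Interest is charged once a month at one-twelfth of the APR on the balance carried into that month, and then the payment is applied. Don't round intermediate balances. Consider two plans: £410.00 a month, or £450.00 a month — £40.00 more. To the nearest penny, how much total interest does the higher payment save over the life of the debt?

£937.74

Monthly rate r = 27.2%/12 = 2.26667% = 0.0226667.
At £410.00/mo: n = ⌈−ln(1 − rB₀/P)/ln(1+r)⌉ = 43 payments (last £46.80); total interest = total paid − £11,050.00 = £6,216.80.
At £450.00/mo: 37 payments (last £129.06); total interest £5,279.06.
Interest saved = £6,216.80 − £5,279.06 = £937.74.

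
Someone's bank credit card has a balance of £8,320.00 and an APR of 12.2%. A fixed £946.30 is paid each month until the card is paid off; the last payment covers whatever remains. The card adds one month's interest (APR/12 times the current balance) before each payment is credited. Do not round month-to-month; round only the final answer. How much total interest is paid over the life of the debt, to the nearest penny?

£440.75

Monthly rate r = 12.2%/12 = 1.01667% = 0.0101667.
Payoff takes n = ⌈−ln(1 − rB₀/P)/ln(1+r)⌉ = ⌈9.257⌉ = 10 payments; the last is £244.05.
Total paid = 9·£946.30 + £244.05 = £8,760.75.
Total interest = total paid − principal = £8,760.75 − £8,320.00 = £440.75.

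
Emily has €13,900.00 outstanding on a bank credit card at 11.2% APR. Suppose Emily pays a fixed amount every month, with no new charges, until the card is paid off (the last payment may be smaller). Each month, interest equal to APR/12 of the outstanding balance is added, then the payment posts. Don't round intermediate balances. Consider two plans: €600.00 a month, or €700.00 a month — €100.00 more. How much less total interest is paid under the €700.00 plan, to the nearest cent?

Monthly rate r = 11.2%/12 = 0.933333% = 0.00933333.
At €600.00/mo: n = ⌈−ln(1 − rB₀/P)/ln(1+r)⌉ = 27 payments (last €135.37); total interest = total paid − €13,900.00 = €1,835.37.
At €700.00/mo: 23 payments (last €45.04); total interest €1,545.04.
Interest saved = €1,835.37 − €1,545.04 = €290.33.

€290.33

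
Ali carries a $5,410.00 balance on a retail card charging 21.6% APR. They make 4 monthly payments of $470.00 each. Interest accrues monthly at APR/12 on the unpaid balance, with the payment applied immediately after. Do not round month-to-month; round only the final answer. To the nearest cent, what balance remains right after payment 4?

$3,878.79

Monthly rate r = 21.6%/12 = 1.8% = 0.018.
Each month: B ← B·(1+r) − $470.00.
Month 1: interest $97.38; balance after payment $5,037.38.
Month 2: interest $90.67; balance after payment $4,658.05.
Month 3: interest $83.84; balance after payment $4,271.90.
Month 4: interest $76.89; balance after payment $3,878.79.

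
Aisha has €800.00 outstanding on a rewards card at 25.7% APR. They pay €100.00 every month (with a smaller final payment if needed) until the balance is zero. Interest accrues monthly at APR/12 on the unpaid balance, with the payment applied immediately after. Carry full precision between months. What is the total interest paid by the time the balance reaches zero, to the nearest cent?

€87.01

Monthly rate r = 25.7%/12 = 2.14167% = 0.0214167.
Payoff takes n = ⌈−ln(1 − rB₀/P)/ln(1+r)⌉ = ⌈8.869⌉ = 9 payments; the last is €87.01.
Total paid = 8·€100.00 + €87.01 = €887.01.
Total interest = total paid − principal = €887.01 − €800.00 = €87.01.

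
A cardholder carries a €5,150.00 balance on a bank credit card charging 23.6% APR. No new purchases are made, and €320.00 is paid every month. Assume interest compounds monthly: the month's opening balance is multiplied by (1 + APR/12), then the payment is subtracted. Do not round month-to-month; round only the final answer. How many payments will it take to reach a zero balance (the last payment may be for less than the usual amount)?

Monthly rate r = 23.6%/12 = 1.96667% = 0.0196667.
Recurrence: B ← B·(1+r) − €320.00.
Month 1: interest €101.28; balance after payment €4,931.28.
Month 2: interest €96.98; balance after payment €4,708.27.
Closed form: n = −ln(1 − rB₀/P)/ln(1+r) = −ln(0.68349)/ln(1.01967) ≈ 19.539, so the balance reaches zero during payment 20.

20 payments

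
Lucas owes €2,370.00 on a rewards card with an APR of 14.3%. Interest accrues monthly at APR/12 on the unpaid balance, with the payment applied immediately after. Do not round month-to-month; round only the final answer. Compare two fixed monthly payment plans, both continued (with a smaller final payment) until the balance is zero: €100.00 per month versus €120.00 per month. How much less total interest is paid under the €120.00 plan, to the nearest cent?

€83.14

Monthly rate r = 14.3%/12 = 1.19167% = 0.0119167.
At €100.00/mo: n = ⌈−ln(1 − rB₀/P)/ln(1+r)⌉ = 29 payments (last €1.56); total interest = total paid − €2,370.00 = €431.56.
At €120.00/mo: 23 payments (last €78.42); total interest €348.42.
Interest saved = €431.56 − €348.42 = €83.14.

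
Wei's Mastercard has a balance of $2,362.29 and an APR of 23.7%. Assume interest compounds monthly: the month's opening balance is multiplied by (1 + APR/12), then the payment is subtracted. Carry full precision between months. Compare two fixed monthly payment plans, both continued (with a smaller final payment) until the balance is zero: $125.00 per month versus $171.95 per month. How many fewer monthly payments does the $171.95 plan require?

Monthly rate r = 23.7%/12 = 1.975% = 0.01975.
At $125.00/mo: n = ⌈−ln(1 − rB₀/P)/ln(1+r)⌉ = 24 payments (last $111.15); total interest = total paid − $2,362.29 = $623.86.
At $171.95/mo: 17 payments (last $32.03); total interest $420.94.
Payments saved = 24 − 17 = 7.

7 fewer payments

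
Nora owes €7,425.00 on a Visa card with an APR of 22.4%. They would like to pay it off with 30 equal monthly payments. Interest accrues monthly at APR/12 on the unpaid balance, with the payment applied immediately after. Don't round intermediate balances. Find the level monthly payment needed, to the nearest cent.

Monthly rate r = 22.4%/12 = 1.86667% = 0.0186667.
Level-payment amortization: P = B₀·r / (1 − (1+r)^(−n)) = 7425.00·0.0186667 / (1 − 1.01867^(−30)).
Denominator 1 − (1+r)^(−30) = 0.425834432.
P = 138.6 / 0.425834432 ≈ 325.48.

€325.48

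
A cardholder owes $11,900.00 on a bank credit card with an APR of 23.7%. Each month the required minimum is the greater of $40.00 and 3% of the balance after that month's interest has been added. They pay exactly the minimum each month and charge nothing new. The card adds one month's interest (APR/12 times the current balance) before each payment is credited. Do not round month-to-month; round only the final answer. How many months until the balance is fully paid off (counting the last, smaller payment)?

256 months

Monthly rate r = 23.7%/12 = 1.975% = 0.01975.
While 3% of the post-interest balance exceeds $40.00, each month B ← (B·(1+r))·(1 − 0.03), i.e. B shrinks by the factor (1+r)·0.97 = 0.98916.
This holds for months 1–203. Entering month 204 the balance is $1,301.47; 3% of the post-interest balance is now below $40.00, so the flat $40.00 minimum applies from here.
From month 204 a fixed $40.00 at rate r clears $1,301.47 in 53 more payments. Total: 203 + 53 = 256 months.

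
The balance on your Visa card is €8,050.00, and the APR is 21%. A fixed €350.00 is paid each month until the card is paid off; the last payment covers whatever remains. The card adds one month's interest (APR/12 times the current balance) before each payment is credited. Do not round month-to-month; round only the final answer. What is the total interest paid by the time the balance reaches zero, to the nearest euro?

€2,341

Monthly rate r = 21%/12 = 1.75% = 0.0175.
Payoff takes n = ⌈−ln(1 − rB₀/P)/ln(1+r)⌉ = ⌈29.685⌉ = 30 payments; the last is €240.54.
Total paid = 29·€350.00 + €240.54 = €10,390.54.
Total interest = total paid − principal = €10,390.54 − €8,050.00 = €2,340.54.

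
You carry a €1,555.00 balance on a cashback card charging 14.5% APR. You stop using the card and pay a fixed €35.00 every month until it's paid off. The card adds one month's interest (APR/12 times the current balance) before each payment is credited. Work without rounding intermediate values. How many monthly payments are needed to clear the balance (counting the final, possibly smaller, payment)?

65 payments

Monthly rate r = 14.5%/12 = 1.20833% = 0.0120833.
Recurrence: B ← B·(1+r) − €35.00.
Month 1: interest €18.79; balance after payment €1,538.79.
Month 2: interest €18.59; balance after payment €1,522.38.
Closed form: n = −ln(1 − rB₀/P)/ln(1+r) = −ln(0.46315)/ln(1.01208) ≈ 64.083, so the balance reaches zero during payment 65.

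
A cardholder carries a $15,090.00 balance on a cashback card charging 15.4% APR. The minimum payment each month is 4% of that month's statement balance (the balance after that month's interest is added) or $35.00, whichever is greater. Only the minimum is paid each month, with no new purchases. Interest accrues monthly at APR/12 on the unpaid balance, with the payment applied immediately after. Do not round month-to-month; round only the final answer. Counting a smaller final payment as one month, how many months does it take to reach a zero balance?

132 months

Monthly rate r = 15.4%/12 = 1.28333% = 0.0128333.
While 4% of the post-interest balance exceeds $35.00, each month B ← (B·(1+r))·(1 − 0.04), i.e. B shrinks by the factor (1+r)·0.96 = 0.97232.
This holds for months 1–102. Entering month 103 the balance is $861.45; 4% of the post-interest balance is now below $35.00, so the flat $35.00 minimum applies from here.
From month 103 a fixed $35.00 at rate r clears $861.45 in 30 more payments. Total: 102 + 30 = 132 months.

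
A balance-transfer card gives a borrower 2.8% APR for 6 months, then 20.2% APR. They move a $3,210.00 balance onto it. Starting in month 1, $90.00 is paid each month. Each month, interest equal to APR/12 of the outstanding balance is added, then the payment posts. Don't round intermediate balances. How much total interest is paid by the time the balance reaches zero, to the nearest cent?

Promo months 1–6 at r₀ = 2.8%/12 = 0.00233333; months 7+ at r₁ = 20.2%/12 = 0.0168333.
After month 6: iterate B ← B·(1+r₀) − $90.00 for 6 months → $2,712.04.
Then at r₁ with $90.00/mo: n₂ = −ln(1 − r₁·B/P)/ln(1+r₁) ≈ 42.40 → 43 more payments.
Total paid = 48·$90.00 + $36.00 = $4,356.00; interest = $4,356.00 − $3,210.00 = $1,146.00.

$1,146.00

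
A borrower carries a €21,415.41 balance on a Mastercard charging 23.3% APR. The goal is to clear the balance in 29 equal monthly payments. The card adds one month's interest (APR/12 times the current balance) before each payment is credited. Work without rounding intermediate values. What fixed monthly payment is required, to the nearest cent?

€972.74

Monthly rate r = 23.3%/12 = 1.94167% = 0.0194167.
Level-payment amortization: P = B₀·r / (1 − (1+r)^(−n)) = 21415.41·0.0194167 / (1 − 1.01942^(−29)).
Denominator 1 − (1+r)^(−29) = 0.427467903.
P = 415.816 / 0.427467903 ≈ 972.74.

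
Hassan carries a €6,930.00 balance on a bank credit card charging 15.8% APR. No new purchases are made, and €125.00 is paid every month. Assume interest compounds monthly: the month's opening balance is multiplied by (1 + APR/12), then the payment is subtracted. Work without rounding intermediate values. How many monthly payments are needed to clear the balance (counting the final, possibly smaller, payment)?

Monthly rate r = 15.8%/12 = 1.31667% = 0.0131667.
Recurrence: B ← B·(1+r) − €125.00.
Month 1: interest €91.25; balance after payment €6,896.24.
Month 2: interest €90.80; balance after payment €6,862.05.
Closed form: n = −ln(1 − rB₀/P)/ln(1+r) = −ln(0.27004)/ln(1.01317) ≈ 100.085, so the balance reaches zero during payment 101.

101 payments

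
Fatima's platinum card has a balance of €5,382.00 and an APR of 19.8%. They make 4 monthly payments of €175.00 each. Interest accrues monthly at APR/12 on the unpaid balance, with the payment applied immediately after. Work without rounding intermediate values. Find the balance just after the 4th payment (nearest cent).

Monthly rate r = 19.8%/12 = 1.65% = 0.0165.
Each month: B ← B·(1+r) − €175.00.
Month 1: interest €88.80; balance after payment €5,295.80.
Month 2: interest €87.38; balance after payment €5,208.18.
Month 3: interest €85.94; balance after payment €5,119.12.
Month 4: interest €84.47; balance after payment €5,028.58.

€5,028.58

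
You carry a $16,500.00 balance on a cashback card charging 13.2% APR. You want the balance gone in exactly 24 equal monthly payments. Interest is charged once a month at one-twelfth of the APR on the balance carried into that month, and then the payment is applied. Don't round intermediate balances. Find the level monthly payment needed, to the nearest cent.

Monthly rate r = 13.2%/12 = 1.1% = 0.011.
Level-payment amortization: P = B₀·r / (1 − (1+r)^(−n)) = 16500.00·0.011 / (1 − 1.011^(−24)).
Denominator 1 − (1+r)^(−24) = 0.230918675.
P = 181.5 / 0.230918675 ≈ 785.99.

$785.99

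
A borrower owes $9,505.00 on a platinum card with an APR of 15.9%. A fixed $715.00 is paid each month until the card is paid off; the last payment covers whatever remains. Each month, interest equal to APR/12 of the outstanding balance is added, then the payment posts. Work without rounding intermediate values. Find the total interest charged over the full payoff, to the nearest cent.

Monthly rate r = 15.9%/12 = 1.325% = 0.01325.
Payoff takes n = ⌈−ln(1 − rB₀/P)/ln(1+r)⌉ = ⌈14.720⌉ = 15 payments; the last is $515.61.
Total paid = 14·$715.00 + $515.61 = $10,525.61.
Total interest = total paid − principal = $10,525.61 − $9,505.00 = $1,020.61.

$1,020.61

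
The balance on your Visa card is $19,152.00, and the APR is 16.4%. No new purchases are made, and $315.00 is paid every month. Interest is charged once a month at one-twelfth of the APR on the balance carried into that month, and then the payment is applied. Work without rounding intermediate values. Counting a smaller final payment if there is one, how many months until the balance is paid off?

131 payments

Monthly rate r = 16.4%/12 = 1.36667% = 0.0136667.
Recurrence: B ← B·(1+r) − $315.00.
Month 1: interest $261.74; balance after payment $19,098.74.
Month 2: interest $261.02; balance after payment $19,044.76.
Closed form: n = −ln(1 − rB₀/P)/ln(1+r) = −ln(0.16907)/ln(1.01367) ≈ 130.945, so the balance reaches zero during payment 131.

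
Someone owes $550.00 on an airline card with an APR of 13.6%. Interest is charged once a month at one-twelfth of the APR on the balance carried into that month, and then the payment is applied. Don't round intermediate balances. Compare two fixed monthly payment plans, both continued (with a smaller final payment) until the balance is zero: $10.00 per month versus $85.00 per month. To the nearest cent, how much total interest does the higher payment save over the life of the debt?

Monthly rate r = 13.6%/12 = 1.13333% = 0.0113333.
At $10.00/mo: n = ⌈−ln(1 − rB₀/P)/ln(1+r)⌉ = 87 payments (last $6.41); total interest = total paid − $550.00 = $316.41.
At $85.00/mo: 7 payments (last $64.53); total interest $24.53.
Interest saved = $316.41 − $24.53 = $291.88.

$291.88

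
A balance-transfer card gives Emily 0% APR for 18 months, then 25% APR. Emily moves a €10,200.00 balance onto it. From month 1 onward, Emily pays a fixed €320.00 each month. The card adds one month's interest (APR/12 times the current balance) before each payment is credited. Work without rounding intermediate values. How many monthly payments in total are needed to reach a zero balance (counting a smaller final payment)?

Promo months 1–18 at r₀ = 0%/12 = 0; months 19+ at r₁ = 25%/12 = 0.0208333.
After month 18 (no interest yet): B = €10,200.00 − 18·€320.00 = €4,440.00.
Then at r₁ with €320.00/mo: n₂ = −ln(1 − r₁·B/P)/ln(1+r₁) ≈ 16.55 → 17 more payments.

35 months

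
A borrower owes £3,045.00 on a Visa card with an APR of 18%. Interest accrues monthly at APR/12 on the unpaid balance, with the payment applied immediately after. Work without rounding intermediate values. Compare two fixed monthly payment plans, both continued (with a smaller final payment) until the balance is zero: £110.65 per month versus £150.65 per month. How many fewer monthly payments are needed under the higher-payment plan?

Monthly rate r = 18%/12 = 1.5% = 0.015.
At £110.65/mo: n = ⌈−ln(1 − rB₀/P)/ln(1+r)⌉ = 36 payments (last £83.89); total interest = total paid − £3,045.00 = £911.64.
At £150.65/mo: 25 payments (last £39.78); total interest £610.38.
Payments saved = 36 − 25 = 11.

11 fewer payments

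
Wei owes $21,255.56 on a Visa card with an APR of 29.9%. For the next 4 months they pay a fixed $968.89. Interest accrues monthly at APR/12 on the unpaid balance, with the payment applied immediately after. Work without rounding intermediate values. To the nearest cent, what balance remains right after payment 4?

$19,431.70

Monthly rate r = 29.9%/12 = 2.49167% = 0.0249167.
Each month: B ← B·(1+r) − $968.89.
Month 1: interest $529.62; balance after payment $20,816.29.
Month 2: interest $518.67; balance after payment $20,366.07.
Month 3: interest $507.45; balance after payment $19,904.63.
Month 4: interest $495.96; balance after payment $19,431.70.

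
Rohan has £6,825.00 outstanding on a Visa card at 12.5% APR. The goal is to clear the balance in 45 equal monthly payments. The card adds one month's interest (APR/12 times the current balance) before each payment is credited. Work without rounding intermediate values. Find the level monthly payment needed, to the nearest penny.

Monthly rate r = 12.5%/12 = 1.04167% = 0.0104167.
Level-payment amortization: P = B₀·r / (1 − (1+r)^(−n)) = 6825.00·0.0104167 / (1 − 1.01042^(−45)).
Denominator 1 − (1+r)^(−45) = 0.372696884.
P = 71.0938 / 0.372696884 ≈ 190.75.

£190.75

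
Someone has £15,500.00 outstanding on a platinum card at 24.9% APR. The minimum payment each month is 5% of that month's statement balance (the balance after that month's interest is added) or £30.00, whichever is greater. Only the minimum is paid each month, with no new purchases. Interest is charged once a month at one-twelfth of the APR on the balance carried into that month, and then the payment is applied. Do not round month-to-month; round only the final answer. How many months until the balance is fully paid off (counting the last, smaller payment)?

Monthly rate r = 24.9%/12 = 2.075% = 0.02075.
While 5% of the post-interest balance exceeds £30.00, each month B ← (B·(1+r))·(1 − 0.05), i.e. B shrinks by the factor (1+r)·0.95 = 0.96971.
This holds for months 1–107. Entering month 108 the balance is £576.94; 5% of the post-interest balance is now below £30.00, so the flat £30.00 minimum applies from here.
From month 108 a fixed £30.00 at rate r clears £576.94 in 25 more payments. Total: 107 + 25 = 132 months.

132 months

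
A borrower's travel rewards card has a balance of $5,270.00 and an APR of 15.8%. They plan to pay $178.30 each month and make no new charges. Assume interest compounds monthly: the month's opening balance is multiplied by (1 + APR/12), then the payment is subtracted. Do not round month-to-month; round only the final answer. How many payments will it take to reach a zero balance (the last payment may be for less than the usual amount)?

Monthly rate r = 15.8%/12 = 1.31667% = 0.0131667.
Recurrence: B ← B·(1+r) − $178.30.
Month 1: interest $69.39; balance after payment $5,161.09.
Month 2: interest $67.95; balance after payment $5,050.74.
Closed form: n = −ln(1 − rB₀/P)/ln(1+r) = −ln(0.61083)/ln(1.01317) ≈ 37.684, so the balance reaches zero during payment 38.

38 months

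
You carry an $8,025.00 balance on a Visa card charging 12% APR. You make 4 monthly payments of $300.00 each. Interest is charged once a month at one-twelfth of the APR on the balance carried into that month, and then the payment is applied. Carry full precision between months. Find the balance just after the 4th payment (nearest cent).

$7,132.73

Monthly rate r = 12%/12 = 1% = 0.01.
Each month: B ← B·(1+r) − $300.00.
Month 1: interest $80.25; balance after payment $7,805.25.
Month 2: interest $78.05; balance after payment $7,583.30.
Month 3: interest $75.83; balance after payment $7,359.14.
Month 4: interest $73.59; balance after payment $7,132.73.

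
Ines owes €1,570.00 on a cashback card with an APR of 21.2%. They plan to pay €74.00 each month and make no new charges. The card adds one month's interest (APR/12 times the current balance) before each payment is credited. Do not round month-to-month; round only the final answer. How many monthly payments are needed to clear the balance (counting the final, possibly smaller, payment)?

27 payments

Monthly rate r = 21.2%/12 = 1.76667% = 0.0176667.
Recurrence: B ← B·(1+r) − €74.00.
Month 1: interest €27.74; balance after payment €1,523.74.
Month 2: interest €26.92; balance after payment €1,476.66.
Closed form: n = −ln(1 − rB₀/P)/ln(1+r) = −ln(0.62518)/ln(1.01767) ≈ 26.822, so the balance reaches zero during payment 27.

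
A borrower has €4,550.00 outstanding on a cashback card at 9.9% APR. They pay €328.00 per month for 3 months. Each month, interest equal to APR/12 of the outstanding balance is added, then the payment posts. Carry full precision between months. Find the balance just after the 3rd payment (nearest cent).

Monthly rate r = 9.9%/12 = 0.825% = 0.00825.
Each month: B ← B·(1+r) − €328.00.
Month 1: interest €37.54; balance after payment €4,259.54.
Month 2: interest €35.14; balance after payment €3,966.68.
Month 3: interest €32.73; balance after payment €3,671.40.

€3,671.40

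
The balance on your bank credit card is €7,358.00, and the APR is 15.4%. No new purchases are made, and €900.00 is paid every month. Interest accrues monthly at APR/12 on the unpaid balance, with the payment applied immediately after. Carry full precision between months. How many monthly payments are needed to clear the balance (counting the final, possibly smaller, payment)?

9 payments

Monthly rate r = 15.4%/12 = 1.28333% = 0.0128333.
Recurrence: B ← B·(1+r) − €900.00.
Month 1: interest €94.43; balance after payment €6,552.43.
Month 2: interest €84.09; balance after payment €5,736.52.
Closed form: n = −ln(1 − rB₀/P)/ln(1+r) = −ln(0.89508)/ln(1.01283) ≈ 8.692, so the balance reaches zero during payment 9.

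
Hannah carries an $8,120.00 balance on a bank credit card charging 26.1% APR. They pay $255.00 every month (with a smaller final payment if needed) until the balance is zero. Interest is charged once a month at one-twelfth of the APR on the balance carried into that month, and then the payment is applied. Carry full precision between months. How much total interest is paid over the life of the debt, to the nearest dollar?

$5,860

Monthly rate r = 26.1%/12 = 2.175% = 0.02175.
Payoff takes n = ⌈−ln(1 − rB₀/P)/ln(1+r)⌉ = ⌈54.821⌉ = 55 payments; the last is $209.67.
Total paid = 54·$255.00 + $209.67 = $13,979.67.
Total interest = total paid − principal = $13,979.67 − $8,120.00 = $5,859.67.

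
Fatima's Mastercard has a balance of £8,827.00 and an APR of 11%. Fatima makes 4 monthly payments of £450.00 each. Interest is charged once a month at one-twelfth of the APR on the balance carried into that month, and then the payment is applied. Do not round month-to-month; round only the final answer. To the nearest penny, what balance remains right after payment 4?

Monthly rate r = 11%/12 = 0.916667% = 0.00916667.
Each month: B ← B·(1+r) − £450.00.
Month 1: interest £80.91; balance after payment £8,457.91.
Month 2: interest £77.53; balance after payment £8,085.45.
Month 3: interest £74.12; balance after payment £7,709.56.
Month 4: interest £70.67; balance after payment £7,330.23.

£7,330.23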